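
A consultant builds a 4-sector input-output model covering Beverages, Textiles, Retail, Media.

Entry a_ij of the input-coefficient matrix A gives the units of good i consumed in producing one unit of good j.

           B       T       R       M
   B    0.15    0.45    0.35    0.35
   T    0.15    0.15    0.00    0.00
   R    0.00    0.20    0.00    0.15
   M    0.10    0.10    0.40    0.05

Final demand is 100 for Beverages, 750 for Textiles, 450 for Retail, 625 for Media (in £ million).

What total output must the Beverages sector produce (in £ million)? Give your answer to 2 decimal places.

I − A =
  [   0.85    -0.45    -0.35    -0.35]
  [  -0.15     0.85     0.00     0.00]
  [   0.00    -0.20     1.00    -0.15]
  [  -0.10    -0.10    -0.40     0.95]
Compute the cofactors C_ij = (−1)^(i+j)·(3×3 minor ij) of I−A; the adjugate is their transpose:
adj(I−A) = Cᵀ =
  [ 0.756500   0.535250   0.401625   0.342125]
  [ 0.133500   0.716250   0.070875   0.060375]
  [ 0.043500   0.174000   0.587250   0.108750]
  [ 0.112000   0.205000   0.297000   0.644500]
det(I−A) = Σ_j (I−A)_1j·C_1j = (0.85)(0.756500) + (-0.45)(0.133500) + (-0.35)(0.043500) + (-0.35)(0.112000) = 0.528525
(I − A)⁻¹ = adj(I−A) / det(I−A) ≈
  [   1.4313     1.0127     0.7599     0.6473]
  [   0.2526     1.3552     0.1341     0.1142]
  [   0.0823     0.3292     1.1111     0.2058]
  [   0.2119     0.3879     0.5619     1.2194]
x = (I − A)⁻¹ d = adj(I−A)·d / det(I−A), with det(I−A) = 0.528525:
  x_B = (0.756500·100 + 0.535250·750 + 0.401625·450 + 0.342125·625) / 0.528525 = 871.646875 / 0.528525 ≈ 1649.21
  x_T = (0.133500·100 + 0.716250·750 + 0.070875·450 + 0.060375·625) / 0.528525 = 620.165625 / 0.528525 ≈ 1173.39
  x_R = (0.043500·100 + 0.174000·750 + 0.587250·450 + 0.108750·625) / 0.528525 = 467.08125 / 0.528525 ≈ 883.74
  x_M = (0.112000·100 + 0.205000·750 + 0.297000·450 + 0.644500·625) / 0.528525 = 701.4125 / 0.528525 ≈ 1327.11

x_B = 1649.21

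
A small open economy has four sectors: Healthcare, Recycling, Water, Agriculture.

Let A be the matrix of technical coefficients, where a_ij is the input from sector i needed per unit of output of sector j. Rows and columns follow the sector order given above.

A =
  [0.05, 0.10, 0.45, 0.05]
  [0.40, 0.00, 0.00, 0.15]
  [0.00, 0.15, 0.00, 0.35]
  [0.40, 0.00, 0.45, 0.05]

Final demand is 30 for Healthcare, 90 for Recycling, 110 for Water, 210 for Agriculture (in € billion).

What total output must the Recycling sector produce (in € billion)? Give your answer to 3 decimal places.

x_R = 251.523

I − A =
  [   0.95    -0.10    -0.45    -0.05]
  [  -0.40     1.00     0.00    -0.15]
  [   0.00    -0.15     1.00    -0.35]
  [  -0.40     0.00    -0.45     0.95]
Compute the cofactors C_ij = (−1)^(i+j)·(3×3 minor ij) of I−A; the adjugate is their transpose:
adj(I−A) = Cᵀ =
  [ 0.782375   0.146750   0.456750   0.232625]
  [ 0.377000   0.669875   0.271125   0.225500]
  [ 0.206000   0.146375   0.838500   0.342875]
  [ 0.427000   0.131125   0.589500   0.883000]
det(I−A) = Σ_j (I−A)_1j·C_1j = (0.95)(0.782375) + (-0.10)(0.377000) + (-0.45)(0.206000) + (-0.05)(0.427000) = 0.59150625
(I − A)⁻¹ = adj(I−A) / det(I−A) ≈
  [   1.3227     0.2481     0.7722     0.3933]
  [   0.6374     1.1325     0.4584     0.3812]
  [   0.3483     0.2475     1.4176     0.5797]
  [   0.7219     0.2217     0.9966     1.4928]
x = (I − A)⁻¹ d = adj(I−A)·d / det(I−A), with det(I−A) = 0.59150625:
  x_H = (0.782375·30 + 0.146750·90 + 0.456750·110 + 0.232625·210) / 0.59150625 = 135.7725 / 0.59150625 ≈ 229.537
  x_R = (0.377000·30 + 0.669875·90 + 0.271125·110 + 0.225500·210) / 0.59150625 = 148.7775 / 0.59150625 ≈ 251.523
  x_W = (0.206000·30 + 0.146375·90 + 0.838500·110 + 0.342875·210) / 0.59150625 = 183.5925 / 0.59150625 ≈ 310.381
  x_A = (0.427000·30 + 0.131125·90 + 0.589500·110 + 0.883000·210) / 0.59150625 = 274.88625 / 0.59150625 ≈ 464.722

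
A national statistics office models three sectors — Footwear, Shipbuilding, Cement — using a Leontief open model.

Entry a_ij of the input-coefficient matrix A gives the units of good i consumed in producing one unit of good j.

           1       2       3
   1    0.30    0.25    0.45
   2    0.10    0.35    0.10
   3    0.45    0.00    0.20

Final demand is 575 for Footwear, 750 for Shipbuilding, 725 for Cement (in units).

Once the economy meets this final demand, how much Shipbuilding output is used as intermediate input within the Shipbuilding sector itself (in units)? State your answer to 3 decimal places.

z_22 = 736.762

I − A =
  [   0.70    -0.25    -0.45]
  [  -0.10     0.65    -0.10]
  [  -0.45     0.00     0.80]
Cofactors of I−A, C_ij = (−1)^(i+j)·(minor ij) (rows/columns in the sector order above):
  C_11 = (0.65)(0.80) − (-0.10)(0.00) = 0.5200
  C_12 = −[(-0.10)(0.80) − (-0.10)(-0.45)] = 0.1250
  C_13 = (-0.10)(0.00) − (0.65)(-0.45) = 0.2925
  C_21 = −[(-0.25)(0.80) − (-0.45)(0.00)] = 0.2000
  C_22 = (0.70)(0.80) − (-0.45)(-0.45) = 0.3575
  C_23 = −[(0.70)(0.00) − (-0.25)(-0.45)] = 0.1125
  C_31 = (-0.25)(-0.10) − (-0.45)(0.65) = 0.3175
  C_32 = −[(0.70)(-0.10) − (-0.45)(-0.10)] = 0.1150
  C_33 = (0.70)(0.65) − (-0.25)(-0.10) = 0.4300
det(I−A) = Σ_j (I−A)_1j·C_1j = (0.70)(0.5200) + (-0.25)(0.1250) + (-0.45)(0.2925) = 0.201125
adj(I−A) = Cᵀ =
  [ 0.5200   0.2000   0.3175]
  [ 0.1250   0.3575   0.1150]
  [ 0.2925   0.1125   0.4300]
(I − A)⁻¹ = adj(I−A) / det(I−A) ≈
  [   2.5855     0.9944     1.5786]
  [   0.6215     1.7775     0.5718]
  [   1.4543     0.5594     2.1380]
First solve x = (I − A)⁻¹ d = adj(I−A)·d / det(I−A); in particular x_2 = (0.1250·575 + 0.3575·750 + 0.1150·725) / 0.201125 = 423.375 / 0.201125 ≈ 2105.03418.
Intermediate flow from 2 to 2: z_22 = a_22 · x_2 = 0.35 × 423.375 / 0.201125 = 148.18125 / 0.201125 ≈ 736.762.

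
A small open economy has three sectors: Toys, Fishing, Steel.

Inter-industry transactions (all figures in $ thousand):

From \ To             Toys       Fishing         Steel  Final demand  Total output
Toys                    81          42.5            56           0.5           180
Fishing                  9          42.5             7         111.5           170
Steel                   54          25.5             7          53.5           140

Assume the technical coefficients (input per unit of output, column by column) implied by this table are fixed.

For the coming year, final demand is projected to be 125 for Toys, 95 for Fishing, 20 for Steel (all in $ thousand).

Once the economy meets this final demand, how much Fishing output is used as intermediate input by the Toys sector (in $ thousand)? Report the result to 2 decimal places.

z_FT = 21.97

Technical coefficients a_ij = z_ij / X_j:
  a_TT = 81/180 = 0.45, a_FT = 9/180 = 0.05, a_ST = 54/180 = 0.30
  a_TF = 42.5/170 = 0.25, a_FF = 42.5/170 = 0.25, a_SF = 25.5/170 = 0.15
  a_TS = 56/140 = 0.40, a_FS = 7/140 = 0.05, a_SS = 7/140 = 0.05
I − A =
  [   0.55    -0.25    -0.40]
  [  -0.05     0.75    -0.05]
  [  -0.30    -0.15     0.95]
Cofactors of I−A, C_ij = (−1)^(i+j)·(minor ij) (rows/columns in the sector order above):
  C_11 = (0.75)(0.95) − (-0.05)(-0.15) = 0.7050
  C_12 = −[(-0.05)(0.95) − (-0.05)(-0.30)] = 0.0625
  C_13 = (-0.05)(-0.15) − (0.75)(-0.30) = 0.2325
  C_21 = −[(-0.25)(0.95) − (-0.40)(-0.15)] = 0.2975
  C_22 = (0.55)(0.95) − (-0.40)(-0.30) = 0.4025
  C_23 = −[(0.55)(-0.15) − (-0.25)(-0.30)] = 0.1575
  C_31 = (-0.25)(-0.05) − (-0.40)(0.75) = 0.3125
  C_32 = −[(0.55)(-0.05) − (-0.40)(-0.05)] = 0.0475
  C_33 = (0.55)(0.75) − (-0.25)(-0.05) = 0.4000
det(I−A) = Σ_j (I−A)_1j·C_1j = (0.55)(0.7050) + (-0.25)(0.0625) + (-0.40)(0.2325) = 0.279125
adj(I−A) = Cᵀ =
  [ 0.7050   0.2975   0.3125]
  [ 0.0625   0.4025   0.0475]
  [ 0.2325   0.1575   0.4000]
(I − A)⁻¹ = adj(I−A) / det(I−A) ≈
  [   2.5258     1.0658     1.1196]
  [   0.2239     1.4420     0.1702]
  [   0.8330     0.5643     1.4330]
First solve x = (I − A)⁻¹ d = adj(I−A)·d / det(I−A); in particular x_T = (0.7050·125 + 0.2975·95 + 0.3125·20) / 0.279125 = 122.6375 / 0.279125 ≈ 439.3641.
Intermediate flow from F to T: z_FT = a_FT · x_T = 0.05 × 122.6375 / 0.279125 = 6.131875 / 0.279125 ≈ 21.97.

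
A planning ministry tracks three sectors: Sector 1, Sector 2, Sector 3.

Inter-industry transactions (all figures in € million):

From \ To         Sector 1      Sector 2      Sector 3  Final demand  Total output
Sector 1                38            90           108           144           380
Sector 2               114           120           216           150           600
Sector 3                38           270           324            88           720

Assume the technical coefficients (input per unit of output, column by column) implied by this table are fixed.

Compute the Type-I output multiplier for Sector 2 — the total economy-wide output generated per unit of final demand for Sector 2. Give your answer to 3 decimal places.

m_2 = 4.930

Technical coefficients a_ij = z_ij / X_j:
  a_11 = 38/380 = 0.10, a_21 = 114/380 = 0.30, a_31 = 38/380 = 0.10
  a_12 = 90/600 = 0.15, a_22 = 120/600 = 0.20, a_32 = 270/600 = 0.45
  a_13 = 108/720 = 0.15, a_23 = 216/720 = 0.30, a_33 = 324/720 = 0.45
I − A =
  [   0.90    -0.15    -0.15]
  [  -0.30     0.80    -0.30]
  [  -0.10    -0.45     0.55]
Cofactors of I−A, C_ij = (−1)^(i+j)·(minor ij) (rows/columns in the sector order above):
  C_11 = (0.80)(0.55) − (-0.30)(-0.45) = 0.3050
  C_12 = −[(-0.30)(0.55) − (-0.30)(-0.10)] = 0.1950
  C_13 = (-0.30)(-0.45) − (0.80)(-0.10) = 0.2150
  C_21 = −[(-0.15)(0.55) − (-0.15)(-0.45)] = 0.1500
  C_22 = (0.90)(0.55) − (-0.15)(-0.10) = 0.4800
  C_23 = −[(0.90)(-0.45) − (-0.15)(-0.10)] = 0.4200
  C_31 = (-0.15)(-0.30) − (-0.15)(0.80) = 0.1650
  C_32 = −[(0.90)(-0.30) − (-0.15)(-0.30)] = 0.3150
  C_33 = (0.90)(0.80) − (-0.15)(-0.30) = 0.6750
det(I−A) = Σ_j (I−A)_1j·C_1j = (0.90)(0.3050) + (-0.15)(0.1950) + (-0.15)(0.2150) = 0.2130
adj(I−A) = Cᵀ =
  [ 0.3050   0.1500   0.1650]
  [ 0.1950   0.4800   0.3150]
  [ 0.2150   0.4200   0.6750]
(I − A)⁻¹ = adj(I−A) / det(I−A) ≈
  [   1.4319     0.7042     0.7746]
  [   0.9155     2.2535     1.4789]
  [   1.0094     1.9718     3.1690]
The output multiplier for sector j is the column-j sum of the Leontief inverse (I − A)⁻¹ = adj(I−A) / det(I−A).
Column 2 of adj(I−A): (0.1500, 0.4800, 0.4200); det(I−A) = 0.2130.
m_2 = (0.1500 + 0.4800 + 0.4200) / 0.2130 = 1.05 / 0.2130 ≈ 4.930.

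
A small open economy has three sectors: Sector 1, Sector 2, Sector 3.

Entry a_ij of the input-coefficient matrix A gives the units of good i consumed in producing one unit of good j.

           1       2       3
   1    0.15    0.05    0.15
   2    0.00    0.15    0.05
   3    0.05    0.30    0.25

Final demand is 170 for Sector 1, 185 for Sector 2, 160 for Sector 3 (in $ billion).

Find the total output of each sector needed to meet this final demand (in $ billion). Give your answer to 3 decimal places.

I − A =
  [   0.85    -0.05    -0.15]
  [   0.00     0.85    -0.05]
  [  -0.05    -0.30     0.75]
Cofactors of I−A, C_ij = (−1)^(i+j)·(minor ij) (rows/columns in the sector order above):
  C_11 = (0.85)(0.75) − (-0.05)(-0.30) = 0.6225
  C_12 = −[(0.00)(0.75) − (-0.05)(-0.05)] = 0.0025
  C_13 = (0.00)(-0.30) − (0.85)(-0.05) = 0.0425
  C_21 = −[(-0.05)(0.75) − (-0.15)(-0.30)] = 0.0825
  C_22 = (0.85)(0.75) − (-0.15)(-0.05) = 0.6300
  C_23 = −[(0.85)(-0.30) − (-0.05)(-0.05)] = 0.2575
  C_31 = (-0.05)(-0.05) − (-0.15)(0.85) = 0.1300
  C_32 = −[(0.85)(-0.05) − (-0.15)(0.00)] = 0.0425
  C_33 = (0.85)(0.85) − (-0.05)(0.00) = 0.7225
det(I−A) = Σ_j (I−A)_1j·C_1j = (0.85)(0.6225) + (-0.05)(0.0025) + (-0.15)(0.0425) = 0.522625
adj(I−A) = Cᵀ =
  [ 0.6225   0.0825   0.1300]
  [ 0.0025   0.6300   0.0425]
  [ 0.0425   0.2575   0.7225]
(I − A)⁻¹ = adj(I−A) / det(I−A) ≈
  [   1.1911     0.1579     0.2487]
  [   0.0048     1.2055     0.0813]
  [   0.0813     0.4927     1.3824]
x = (I − A)⁻¹ d = adj(I−A)·d / det(I−A), with det(I−A) = 0.522625:
  x_1 = (0.6225·170 + 0.0825·185 + 0.1300·160) / 0.522625 = 141.8875 / 0.522625 ≈ 271.490
  x_2 = (0.0025·170 + 0.6300·185 + 0.0425·160) / 0.522625 = 123.775 / 0.522625 ≈ 236.833
  x_3 = (0.0425·170 + 0.2575·185 + 0.7225·160) / 0.522625 = 170.4625 / 0.522625 ≈ 326.166

x_1 = 271.490, x_2 = 236.833, x_3 = 326.166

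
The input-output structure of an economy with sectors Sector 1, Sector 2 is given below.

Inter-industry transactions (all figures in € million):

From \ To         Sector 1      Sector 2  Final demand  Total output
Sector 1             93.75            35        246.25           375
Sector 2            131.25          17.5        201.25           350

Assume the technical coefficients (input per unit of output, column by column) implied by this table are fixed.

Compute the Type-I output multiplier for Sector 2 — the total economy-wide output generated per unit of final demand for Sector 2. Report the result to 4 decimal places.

Technical coefficients a_ij = z_ij / X_j:
  a_11 = 93.75/375 = 0.25, a_21 = 131.25/375 = 0.35
  a_12 = 35/350 = 0.10, a_22 = 17.5/350 = 0.05
I − A =
  [   0.75    -0.10]
  [  -0.35     0.95]
det(I−A) = (0.75)(0.95) − (-0.10)(-0.35) = 0.6775
adj(I−A) = [[0.95, 0.10], [0.35, 0.75]]
(I − A)⁻¹ = adj(I−A) / det(I−A) ≈
  [   1.40221     0.14760]
  [   0.51661     1.10701]
The output multiplier for sector j is the column-j sum of the Leontief inverse (I − A)⁻¹ = adj(I−A) / det(I−A).
Column 2 of adj(I−A): (0.10, 0.75); det(I−A) = 0.6775.
m_2 = (0.10 + 0.75) / 0.6775 = 0.85 / 0.6775 ≈ 1.2546.

m_2 = 1.2546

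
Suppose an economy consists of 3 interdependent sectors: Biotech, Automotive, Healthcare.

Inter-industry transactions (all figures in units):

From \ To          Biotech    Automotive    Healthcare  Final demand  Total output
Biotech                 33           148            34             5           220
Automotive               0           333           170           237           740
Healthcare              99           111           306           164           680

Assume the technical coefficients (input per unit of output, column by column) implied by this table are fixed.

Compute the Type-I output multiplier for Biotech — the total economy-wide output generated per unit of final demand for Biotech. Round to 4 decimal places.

Technical coefficients a_ij = z_ij / X_j:
  a_11 = 33/220 = 0.15, a_21 = 0/220 = 0.00, a_31 = 99/220 = 0.45
  a_12 = 148/740 = 0.20, a_22 = 333/740 = 0.45, a_32 = 111/740 = 0.15
  a_13 = 34/680 = 0.05, a_23 = 170/680 = 0.25, a_33 = 306/680 = 0.45
I − A =
  [   0.85    -0.20    -0.05]
  [   0.00     0.55    -0.25]
  [  -0.45    -0.15     0.55]
Cofactors of I−A, C_ij = (−1)^(i+j)·(minor ij) (rows/columns in the sector order above):
  C_11 = (0.55)(0.55) − (-0.25)(-0.15) = 0.2650
  C_12 = −[(0.00)(0.55) − (-0.25)(-0.45)] = 0.1125
  C_13 = (0.00)(-0.15) − (0.55)(-0.45) = 0.2475
  C_21 = −[(-0.20)(0.55) − (-0.05)(-0.15)] = 0.1175
  C_22 = (0.85)(0.55) − (-0.05)(-0.45) = 0.4450
  C_23 = −[(0.85)(-0.15) − (-0.20)(-0.45)] = 0.2175
  C_31 = (-0.20)(-0.25) − (-0.05)(0.55) = 0.0775
  C_32 = −[(0.85)(-0.25) − (-0.05)(0.00)] = 0.2125
  C_33 = (0.85)(0.55) − (-0.20)(0.00) = 0.4675
det(I−A) = Σ_j (I−A)_1j·C_1j = (0.85)(0.2650) + (-0.20)(0.1125) + (-0.05)(0.2475) = 0.190375
adj(I−A) = Cᵀ =
  [ 0.2650   0.1175   0.0775]
  [ 0.1125   0.4450   0.2125]
  [ 0.2475   0.2175   0.4675]
(I − A)⁻¹ = adj(I−A) / det(I−A) ≈
  [   1.39199     0.61720     0.40709]
  [   0.59094     2.33749     1.11622]
  [   1.30007     1.14248     2.45568]
The output multiplier for sector j is the column-j sum of the Leontief inverse (I − A)⁻¹ = adj(I−A) / det(I−A).
Column 1 of adj(I−A): (0.2650, 0.1125, 0.2475); det(I−A) = 0.190375.
m_1 = (0.2650 + 0.1125 + 0.2475) / 0.190375 = 0.625 / 0.190375 ≈ 3.2830.

m_1 = 3.2830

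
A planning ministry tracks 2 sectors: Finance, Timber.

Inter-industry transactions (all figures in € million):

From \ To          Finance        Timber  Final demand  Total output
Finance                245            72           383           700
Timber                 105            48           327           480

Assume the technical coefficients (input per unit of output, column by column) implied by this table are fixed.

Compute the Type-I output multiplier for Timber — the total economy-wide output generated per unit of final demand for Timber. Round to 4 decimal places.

Technical coefficients a_ij = z_ij / X_j:
  a_11 = 245/700 = 0.35, a_21 = 105/700 = 0.15
  a_12 = 72/480 = 0.15, a_22 = 48/480 = 0.10
I − A =
  [   0.65    -0.15]
  [  -0.15     0.90]
det(I−A) = (0.65)(0.90) − (-0.15)(-0.15) = 0.5625
adj(I−A) = [[0.90, 0.15], [0.15, 0.65]]
(I − A)⁻¹ = adj(I−A) / det(I−A) ≈
  [   1.60000     0.26667]
  [   0.26667     1.15556]
The output multiplier for sector j is the column-j sum of the Leontief inverse (I − A)⁻¹ = adj(I−A) / det(I−A).
Column 2 of adj(I−A): (0.15, 0.65); det(I−A) = 0.5625.
m_2 = (0.15 + 0.65) / 0.5625 = 0.80 / 0.5625 ≈ 1.4222.

m_2 = 1.4222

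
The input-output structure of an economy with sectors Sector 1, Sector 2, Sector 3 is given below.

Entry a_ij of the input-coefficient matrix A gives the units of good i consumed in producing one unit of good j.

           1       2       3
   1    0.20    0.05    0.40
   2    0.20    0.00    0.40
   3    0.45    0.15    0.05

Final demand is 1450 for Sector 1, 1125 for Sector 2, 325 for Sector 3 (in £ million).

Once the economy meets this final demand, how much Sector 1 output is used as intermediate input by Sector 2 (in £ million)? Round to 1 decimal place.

z_12 = 131.5

I − A =
  [   0.80    -0.05    -0.40]
  [  -0.20     1.00    -0.40]
  [  -0.45    -0.15     0.95]
Cofactors of I−A, C_ij = (−1)^(i+j)·(minor ij) (rows/columns in the sector order above):
  C_11 = (1.00)(0.95) − (-0.40)(-0.15) = 0.8900
  C_12 = −[(-0.20)(0.95) − (-0.40)(-0.45)] = 0.3700
  C_13 = (-0.20)(-0.15) − (1.00)(-0.45) = 0.4800
  C_21 = −[(-0.05)(0.95) − (-0.40)(-0.15)] = 0.1075
  C_22 = (0.80)(0.95) − (-0.40)(-0.45) = 0.5800
  C_23 = −[(0.80)(-0.15) − (-0.05)(-0.45)] = 0.1425
  C_31 = (-0.05)(-0.40) − (-0.40)(1.00) = 0.4200
  C_32 = −[(0.80)(-0.40) − (-0.40)(-0.20)] = 0.4000
  C_33 = (0.80)(1.00) − (-0.05)(-0.20) = 0.7900
det(I−A) = Σ_j (I−A)_1j·C_1j = (0.80)(0.8900) + (-0.05)(0.3700) + (-0.40)(0.4800) = 0.5015
adj(I−A) = Cᵀ =
  [ 0.8900   0.1075   0.4200]
  [ 0.3700   0.5800   0.4000]
  [ 0.4800   0.1425   0.7900]
(I − A)⁻¹ = adj(I−A) / det(I−A) ≈
  [   1.7747     0.2144     0.8375]
  [   0.7378     1.1565     0.7976]
  [   0.9571     0.2841     1.5753]
First solve x = (I − A)⁻¹ d = adj(I−A)·d / det(I−A); in particular x_2 = (0.3700·1450 + 0.5800·1125 + 0.4000·325) / 0.5015 = 1319.00 / 0.5015 ≈ 2630.110.
Intermediate flow from 1 to 2: z_12 = a_12 · x_2 = 0.05 × 1319.00 / 0.5015 = 65.95 / 0.5015 ≈ 131.5.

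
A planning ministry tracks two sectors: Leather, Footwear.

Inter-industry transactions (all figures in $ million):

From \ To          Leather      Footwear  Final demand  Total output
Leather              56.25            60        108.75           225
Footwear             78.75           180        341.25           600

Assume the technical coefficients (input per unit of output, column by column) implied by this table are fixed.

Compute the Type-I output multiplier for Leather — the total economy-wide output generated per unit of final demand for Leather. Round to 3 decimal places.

m_1 = 2.143

Technical coefficients a_ij = z_ij / X_j:
  a_11 = 56.25/225 = 0.25, a_21 = 78.75/225 = 0.35
  a_12 = 60/600 = 0.10, a_22 = 180/600 = 0.30
I − A =
  [   0.75    -0.10]
  [  -0.35     0.70]
det(I−A) = (0.75)(0.70) − (-0.10)(-0.35) = 0.4900
adj(I−A) = [[0.70, 0.10], [0.35, 0.75]]
(I − A)⁻¹ = adj(I−A) / det(I−A) ≈
  [   1.4286     0.2041]
  [   0.7143     1.5306]
The output multiplier for sector j is the column-j sum of the Leontief inverse (I − A)⁻¹ = adj(I−A) / det(I−A).
Column 1 of adj(I−A): (0.70, 0.35); det(I−A) = 0.4900.
m_1 = (0.70 + 0.35) / 0.4900 = 1.05 / 0.4900 ≈ 2.143.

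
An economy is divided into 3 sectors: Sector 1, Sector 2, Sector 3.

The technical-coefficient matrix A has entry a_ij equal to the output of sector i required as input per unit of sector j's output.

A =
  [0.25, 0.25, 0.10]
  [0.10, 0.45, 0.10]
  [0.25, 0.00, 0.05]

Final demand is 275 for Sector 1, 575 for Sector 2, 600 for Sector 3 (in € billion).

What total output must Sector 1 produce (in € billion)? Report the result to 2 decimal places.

x_1 = 942.91

I − A =
  [   0.75    -0.25    -0.10]
  [  -0.10     0.55    -0.10]
  [  -0.25     0.00     0.95]
Cofactors of I−A, C_ij = (−1)^(i+j)·(minor ij) (rows/columns in the sector order above):
  C_11 = (0.55)(0.95) − (-0.10)(0.00) = 0.5225
  C_12 = −[(-0.10)(0.95) − (-0.10)(-0.25)] = 0.1200
  C_13 = (-0.10)(0.00) − (0.55)(-0.25) = 0.1375
  C_21 = −[(-0.25)(0.95) − (-0.10)(0.00)] = 0.2375
  C_22 = (0.75)(0.95) − (-0.10)(-0.25) = 0.6875
  C_23 = −[(0.75)(0.00) − (-0.25)(-0.25)] = 0.0625
  C_31 = (-0.25)(-0.10) − (-0.10)(0.55) = 0.0800
  C_32 = −[(0.75)(-0.10) − (-0.10)(-0.10)] = 0.0850
  C_33 = (0.75)(0.55) − (-0.25)(-0.10) = 0.3875
det(I−A) = Σ_j (I−A)_1j·C_1j = (0.75)(0.5225) + (-0.25)(0.1200) + (-0.10)(0.1375) = 0.348125
adj(I−A) = Cᵀ =
  [ 0.5225   0.2375   0.0800]
  [ 0.1200   0.6875   0.0850]
  [ 0.1375   0.0625   0.3875]
(I − A)⁻¹ = adj(I−A) / det(I−A) ≈
  [   1.5009     0.6822     0.2298]
  [   0.3447     1.9749     0.2442]
  [   0.3950     0.1795     1.1131]
x = (I − A)⁻¹ d = adj(I−A)·d / det(I−A), with det(I−A) = 0.348125:
  x_1 = (0.5225·275 + 0.2375·575 + 0.0800·600) / 0.348125 = 328.25 / 0.348125 ≈ 942.91
  x_2 = (0.1200·275 + 0.6875·575 + 0.0850·600) / 0.348125 = 479.3125 / 0.348125 ≈ 1376.84
  x_3 = (0.1375·275 + 0.0625·575 + 0.3875·600) / 0.348125 = 306.25 / 0.348125 ≈ 879.71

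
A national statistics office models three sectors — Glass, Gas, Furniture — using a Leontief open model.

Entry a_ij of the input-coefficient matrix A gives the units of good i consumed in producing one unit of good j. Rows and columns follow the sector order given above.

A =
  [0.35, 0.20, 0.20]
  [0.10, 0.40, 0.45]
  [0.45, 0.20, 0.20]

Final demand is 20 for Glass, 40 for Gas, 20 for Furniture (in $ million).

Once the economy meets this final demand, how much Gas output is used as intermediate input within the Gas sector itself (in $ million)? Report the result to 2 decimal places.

z_22 = 83.74

I − A =
  [   0.65    -0.20    -0.20]
  [  -0.10     0.60    -0.45]
  [  -0.45    -0.20     0.80]
Cofactors of I−A, C_ij = (−1)^(i+j)·(minor ij) (rows/columns in the sector order above):
  C_11 = (0.60)(0.80) − (-0.45)(-0.20) = 0.3900
  C_12 = −[(-0.10)(0.80) − (-0.45)(-0.45)] = 0.2825
  C_13 = (-0.10)(-0.20) − (0.60)(-0.45) = 0.2900
  C_21 = −[(-0.20)(0.80) − (-0.20)(-0.20)] = 0.2000
  C_22 = (0.65)(0.80) − (-0.20)(-0.45) = 0.4300
  C_23 = −[(0.65)(-0.20) − (-0.20)(-0.45)] = 0.2200
  C_31 = (-0.20)(-0.45) − (-0.20)(0.60) = 0.2100
  C_32 = −[(0.65)(-0.45) − (-0.20)(-0.10)] = 0.3125
  C_33 = (0.65)(0.60) − (-0.20)(-0.10) = 0.3700
det(I−A) = Σ_j (I−A)_1j·C_1j = (0.65)(0.3900) + (-0.20)(0.2825) + (-0.20)(0.2900) = 0.1390
adj(I−A) = Cᵀ =
  [ 0.3900   0.2000   0.2100]
  [ 0.2825   0.4300   0.3125]
  [ 0.2900   0.2200   0.3700]
(I − A)⁻¹ = adj(I−A) / det(I−A) ≈
  [   2.8058     1.4388     1.5108]
  [   2.0324     3.0935     2.2482]
  [   2.0863     1.5827     2.6619]
First solve x = (I − A)⁻¹ d = adj(I−A)·d / det(I−A); in particular x_2 = (0.2825·20 + 0.4300·40 + 0.3125·20) / 0.1390 = 29.10 / 0.1390 ≈ 209.3525.
Intermediate flow from 2 to 2: z_22 = a_22 · x_2 = 0.40 × 29.10 / 0.1390 = 11.64 / 0.1390 ≈ 83.74.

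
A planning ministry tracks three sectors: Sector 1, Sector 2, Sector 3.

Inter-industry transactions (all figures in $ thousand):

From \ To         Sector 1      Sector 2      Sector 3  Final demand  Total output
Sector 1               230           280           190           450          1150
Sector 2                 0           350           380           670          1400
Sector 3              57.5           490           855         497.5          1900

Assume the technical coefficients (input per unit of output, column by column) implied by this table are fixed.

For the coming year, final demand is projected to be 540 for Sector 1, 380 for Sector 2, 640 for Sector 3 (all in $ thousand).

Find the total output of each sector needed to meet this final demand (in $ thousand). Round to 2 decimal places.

x_1 = 1169.25, x_2 = 1018.08, x_3 = 1917.80

Technical coefficients a_ij = z_ij / X_j:
  a_11 = 230/1150 = 0.20, a_21 = 0/1150 = 0.00, a_31 = 57.5/1150 = 0.05
  a_12 = 280/1400 = 0.20, a_22 = 350/1400 = 0.25, a_32 = 490/1400 = 0.35
  a_13 = 190/1900 = 0.10, a_23 = 380/1900 = 0.20, a_33 = 855/1900 = 0.45
I − A =
  [   0.80    -0.20    -0.10]
  [   0.00     0.75    -0.20]
  [  -0.05    -0.35     0.55]
Cofactors of I−A, C_ij = (−1)^(i+j)·(minor ij) (rows/columns in the sector order above):
  C_11 = (0.75)(0.55) − (-0.20)(-0.35) = 0.3425
  C_12 = −[(0.00)(0.55) − (-0.20)(-0.05)] = 0.0100
  C_13 = (0.00)(-0.35) − (0.75)(-0.05) = 0.0375
  C_21 = −[(-0.20)(0.55) − (-0.10)(-0.35)] = 0.1450
  C_22 = (0.80)(0.55) − (-0.10)(-0.05) = 0.4350
  C_23 = −[(0.80)(-0.35) − (-0.20)(-0.05)] = 0.2900
  C_31 = (-0.20)(-0.20) − (-0.10)(0.75) = 0.1150
  C_32 = −[(0.80)(-0.20) − (-0.10)(0.00)] = 0.1600
  C_33 = (0.80)(0.75) − (-0.20)(0.00) = 0.6000
det(I−A) = Σ_j (I−A)_1j·C_1j = (0.80)(0.3425) + (-0.20)(0.0100) + (-0.10)(0.0375) = 0.26825
adj(I−A) = Cᵀ =
  [ 0.3425   0.1450   0.1150]
  [ 0.0100   0.4350   0.1600]
  [ 0.0375   0.2900   0.6000]
(I − A)⁻¹ = adj(I−A) / det(I−A) ≈
  [   1.2768     0.5405     0.4287]
  [   0.0373     1.6216     0.5965]
  [   0.1398     1.0811     2.2367]
x = (I − A)⁻¹ d = adj(I−A)·d / det(I−A), with det(I−A) = 0.26825:
  x_1 = (0.3425·540 + 0.1450·380 + 0.1150·640) / 0.26825 = 313.65 / 0.26825 ≈ 1169.25
  x_2 = (0.0100·540 + 0.4350·380 + 0.1600·640) / 0.26825 = 273.10 / 0.26825 ≈ 1018.08
  x_3 = (0.0375·540 + 0.2900·380 + 0.6000·640) / 0.26825 = 514.45 / 0.26825 ≈ 1917.80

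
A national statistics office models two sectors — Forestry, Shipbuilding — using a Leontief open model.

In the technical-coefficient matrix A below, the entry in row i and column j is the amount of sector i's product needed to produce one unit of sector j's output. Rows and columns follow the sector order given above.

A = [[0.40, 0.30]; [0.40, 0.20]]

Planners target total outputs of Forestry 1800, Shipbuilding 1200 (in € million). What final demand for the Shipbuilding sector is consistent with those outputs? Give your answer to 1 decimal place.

d_S = 240.0

I − A =
  [   0.60    -0.30]
  [  -0.40     0.80]
d = (I − A) x:
  d_F = (+0.60)·1800 + (-0.30)·1200 = 720.0
  d_S = (-0.40)·1800 + (+0.80)·1200 = 240.0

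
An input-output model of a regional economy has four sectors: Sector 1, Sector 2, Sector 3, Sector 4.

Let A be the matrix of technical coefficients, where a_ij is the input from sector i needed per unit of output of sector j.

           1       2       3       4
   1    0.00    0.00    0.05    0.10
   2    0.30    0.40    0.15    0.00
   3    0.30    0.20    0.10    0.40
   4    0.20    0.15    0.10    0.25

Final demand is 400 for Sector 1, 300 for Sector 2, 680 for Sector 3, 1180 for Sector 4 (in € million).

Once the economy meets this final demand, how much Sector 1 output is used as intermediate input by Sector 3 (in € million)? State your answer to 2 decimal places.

z_13 = 120.02

I − A =
  [   1.00     0.00    -0.05    -0.10]
  [  -0.30     0.60    -0.15     0.00]
  [  -0.30    -0.20     0.90    -0.40]
  [  -0.20    -0.15    -0.10     0.75]
Compute the cofactors C_ij = (−1)^(i+j)·(3×3 minor ij) of I−A; the adjugate is their transpose:
adj(I−A) = Cᵀ =
  [ 0.34950   0.02600   0.03075   0.06300]
  [ 0.23625   0.59875   0.12375   0.09750]
  [ 0.24600   0.21050   0.43350   0.26400]
  [ 0.17325   0.15475   0.09075   0.49800]
det(I−A) = Σ_j (I−A)_1j·C_1j = (1.00)(0.34950) + (0.00)(0.23625) + (-0.05)(0.24600) + (-0.10)(0.17325) = 0.319875
(I − A)⁻¹ = adj(I−A) / det(I−A) ≈
  [   1.0926     0.0813     0.0961     0.1970]
  [   0.7386     1.8718     0.3869     0.3048]
  [   0.7691     0.6581     1.3552     0.8253]
  [   0.5416     0.4838     0.2837     1.5569]
First solve x = (I − A)⁻¹ d = adj(I−A)·d / det(I−A); in particular x_3 = (0.24600·400 + 0.21050·300 + 0.43350·680 + 0.26400·1180) / 0.319875 = 767.85 / 0.319875 ≈ 2400.4689.
Intermediate flow from 1 to 3: z_13 = a_13 · x_3 = 0.05 × 767.85 / 0.319875 = 38.3925 / 0.319875 ≈ 120.02.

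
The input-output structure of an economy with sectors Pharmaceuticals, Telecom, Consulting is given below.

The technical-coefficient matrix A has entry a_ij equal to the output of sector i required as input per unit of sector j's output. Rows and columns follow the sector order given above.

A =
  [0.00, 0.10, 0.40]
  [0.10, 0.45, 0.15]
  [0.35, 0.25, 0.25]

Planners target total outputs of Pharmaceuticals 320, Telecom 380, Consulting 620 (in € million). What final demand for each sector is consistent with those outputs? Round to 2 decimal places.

I − A =
  [   1.00    -0.10    -0.40]
  [  -0.10     0.55    -0.15]
  [  -0.35    -0.25     0.75]
d = (I − A) x:
  d_1 = (+1.00)·320 + (-0.10)·380 + (-0.40)·620 = 34.00
  d_2 = (-0.10)·320 + (+0.55)·380 + (-0.15)·620 = 84.00
  d_3 = (-0.35)·320 + (-0.25)·380 + (+0.75)·620 = 258.00

d_1 = 34.00, d_2 = 84.00, d_3 = 258.00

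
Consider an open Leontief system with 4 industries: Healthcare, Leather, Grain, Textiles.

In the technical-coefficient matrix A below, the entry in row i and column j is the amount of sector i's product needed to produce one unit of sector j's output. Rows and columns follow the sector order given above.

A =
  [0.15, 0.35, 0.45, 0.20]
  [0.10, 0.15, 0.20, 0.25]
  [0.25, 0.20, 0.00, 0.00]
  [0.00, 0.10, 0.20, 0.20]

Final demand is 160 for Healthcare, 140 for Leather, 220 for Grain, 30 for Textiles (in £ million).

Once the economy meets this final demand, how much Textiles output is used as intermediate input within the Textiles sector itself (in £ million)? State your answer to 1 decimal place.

z_44 = 41.0

I − A =
  [   0.85    -0.35    -0.45    -0.20]
  [  -0.10     0.85    -0.20    -0.25]
  [  -0.25    -0.20     1.00     0.00]
  [   0.00    -0.10    -0.20     0.80]
Compute the cofactors C_ij = (−1)^(i+j)·(3×3 minor ij) of I−A; the adjugate is their transpose:
adj(I−A) = Cᵀ =
  [ 0.613000   0.380000   0.406250   0.272000]
  [ 0.132500   0.580000   0.218500   0.214375]
  [ 0.179750   0.211000   0.526750   0.110875]
  [ 0.061500   0.125250   0.159000   0.531375]
det(I−A) = Σ_j (I−A)_1j·C_1j = (0.85)(0.613000) + (-0.35)(0.132500) + (-0.45)(0.179750) + (-0.20)(0.061500) = 0.3814875
(I − A)⁻¹ = adj(I−A) / det(I−A) ≈
  [   1.6069     0.9961     1.0649     0.7130]
  [   0.3473     1.5204     0.5728     0.5619]
  [   0.4712     0.5531     1.3808     0.2906]
  [   0.1612     0.3283     0.4168     1.3929]
First solve x = (I − A)⁻¹ d = adj(I−A)·d / det(I−A); in particular x_4 = (0.061500·160 + 0.125250·140 + 0.159000·220 + 0.531375·30) / 0.3814875 = 78.29625 / 0.3814875 ≈ 205.239.
Intermediate flow from 4 to 4: z_44 = a_44 · x_4 = 0.20 × 78.29625 / 0.3814875 = 15.65925 / 0.3814875 ≈ 41.0.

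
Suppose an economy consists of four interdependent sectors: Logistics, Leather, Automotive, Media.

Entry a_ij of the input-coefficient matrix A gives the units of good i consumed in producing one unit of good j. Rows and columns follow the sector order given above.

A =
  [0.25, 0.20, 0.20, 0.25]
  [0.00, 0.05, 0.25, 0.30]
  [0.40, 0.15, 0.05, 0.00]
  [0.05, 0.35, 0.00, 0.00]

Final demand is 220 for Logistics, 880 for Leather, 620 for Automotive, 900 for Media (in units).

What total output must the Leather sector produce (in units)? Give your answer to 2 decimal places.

x_2 = 1900.28

I − A =
  [   0.75    -0.20    -0.20    -0.25]
  [   0.00     0.95    -0.25    -0.30]
  [  -0.40    -0.15     0.95     0.00]
  [  -0.05    -0.35     0.00     1.00]
Compute the cofactors C_ij = (−1)^(i+j)·(3×3 minor ij) of I−A; the adjugate is their transpose:
adj(I−A) = Cᵀ =
  [ 0.765250   0.303125   0.240875   0.282250]
  [ 0.114250   0.620625   0.187375   0.214750]
  [ 0.340250   0.225625   0.618875   0.152750]
  [ 0.078250   0.232375   0.077625   0.552750]
det(I−A) = Σ_j (I−A)_1j·C_1j = (0.75)(0.765250) + (-0.20)(0.114250) + (-0.20)(0.340250) + (-0.25)(0.078250) = 0.463475
(I − A)⁻¹ = adj(I−A) / det(I−A) ≈
  [   1.6511     0.6540     0.5197     0.6090]
  [   0.2465     1.3391     0.4043     0.4633]
  [   0.7341     0.4868     1.3353     0.3296]
  [   0.1688     0.5014     0.1675     1.1926]
x = (I − A)⁻¹ d = adj(I−A)·d / det(I−A), with det(I−A) = 0.463475:
  x_1 = (0.765250·220 + 0.303125·880 + 0.240875·620 + 0.282250·900) / 0.463475 = 838.4725 / 0.463475 ≈ 1809.10
  x_2 = (0.114250·220 + 0.620625·880 + 0.187375·620 + 0.214750·900) / 0.463475 = 880.7325 / 0.463475 ≈ 1900.28
  x_3 = (0.340250·220 + 0.225625·880 + 0.618875·620 + 0.152750·900) / 0.463475 = 794.5825 / 0.463475 ≈ 1714.40
  x_4 = (0.078250·220 + 0.232375·880 + 0.077625·620 + 0.552750·900) / 0.463475 = 767.3075 / 0.463475 ≈ 1655.55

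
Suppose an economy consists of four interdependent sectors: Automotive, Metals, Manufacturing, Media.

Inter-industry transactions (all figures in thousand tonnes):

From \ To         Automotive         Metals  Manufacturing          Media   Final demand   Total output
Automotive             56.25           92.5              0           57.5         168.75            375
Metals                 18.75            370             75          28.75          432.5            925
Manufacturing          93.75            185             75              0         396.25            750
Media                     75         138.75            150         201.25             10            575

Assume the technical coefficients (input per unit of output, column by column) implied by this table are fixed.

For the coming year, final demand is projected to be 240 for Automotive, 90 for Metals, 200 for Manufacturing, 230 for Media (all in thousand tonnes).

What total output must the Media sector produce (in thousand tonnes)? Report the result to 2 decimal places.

Technical coefficients a_ij = z_ij / X_j:
  a_11 = 56.25/375 = 0.15, a_21 = 18.75/375 = 0.05, a_31 = 93.75/375 = 0.25, a_41 = 75/375 = 0.20
  a_12 = 92.5/925 = 0.10, a_22 = 370/925 = 0.40, a_32 = 185/925 = 0.20, a_42 = 138.75/925 = 0.15
  a_13 = 0/750 = 0.00, a_23 = 75/750 = 0.10, a_33 = 75/750 = 0.10, a_43 = 150/750 = 0.20
  a_14 = 57.5/575 = 0.10, a_24 = 28.75/575 = 0.05, a_34 = 0/575 = 0.00, a_44 = 201.25/575 = 0.35
I − A =
  [   0.85    -0.10     0.00    -0.10]
  [  -0.05     0.60    -0.10    -0.05]
  [  -0.25    -0.20     0.90     0.00]
  [  -0.20    -0.15    -0.20     0.65]
Compute the cofactors C_ij = (−1)^(i+j)·(3×3 minor ij) of I−A; the adjugate is their transpose:
adj(I−A) = Cᵀ =
  [ 0.329250   0.076000   0.021000   0.056500]
  [ 0.057000   0.474250   0.062750   0.045250]
  [ 0.104125   0.126500   0.308125   0.025750]
  [ 0.146500   0.171750   0.115750   0.435000]
det(I−A) = Σ_j (I−A)_1j·C_1j = (0.85)(0.329250) + (-0.10)(0.057000) + (0.00)(0.104125) + (-0.10)(0.146500) = 0.2595125
(I − A)⁻¹ = adj(I−A) / det(I−A) ≈
  [   1.2687     0.2929     0.0809     0.2177]
  [   0.2196     1.8275     0.2418     0.1744]
  [   0.4012     0.4875     1.1873     0.0992]
  [   0.5645     0.6618     0.4460     1.6762]
x = (I − A)⁻¹ d = adj(I−A)·d / det(I−A), with det(I−A) = 0.2595125:
  x_1 = (0.329250·240 + 0.076000·90 + 0.021000·200 + 0.056500·230) / 0.2595125 = 103.055 / 0.2595125 ≈ 397.11
  x_2 = (0.057000·240 + 0.474250·90 + 0.062750·200 + 0.045250·230) / 0.2595125 = 79.32 / 0.2595125 ≈ 305.65
  x_3 = (0.104125·240 + 0.126500·90 + 0.308125·200 + 0.025750·230) / 0.2595125 = 103.9225 / 0.2595125 ≈ 400.45
  x_4 = (0.146500·240 + 0.171750·90 + 0.115750·200 + 0.435000·230) / 0.2595125 = 173.8175 / 0.2595125 ≈ 669.78

x_4 = 669.78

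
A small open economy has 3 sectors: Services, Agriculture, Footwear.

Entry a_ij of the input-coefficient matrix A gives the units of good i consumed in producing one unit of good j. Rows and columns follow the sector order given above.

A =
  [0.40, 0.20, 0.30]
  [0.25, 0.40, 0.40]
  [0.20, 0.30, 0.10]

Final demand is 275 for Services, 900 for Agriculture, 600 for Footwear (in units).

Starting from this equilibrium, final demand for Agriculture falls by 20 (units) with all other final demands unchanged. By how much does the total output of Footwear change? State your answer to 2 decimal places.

I − A =
  [   0.60    -0.20    -0.30]
  [  -0.25     0.60    -0.40]
  [  -0.20    -0.30     0.90]
Cofactors of I−A, C_ij = (−1)^(i+j)·(minor ij) (rows/columns in the sector order above):
  C_11 = (0.60)(0.90) − (-0.40)(-0.30) = 0.4200
  C_12 = −[(-0.25)(0.90) − (-0.40)(-0.20)] = 0.3050
  C_13 = (-0.25)(-0.30) − (0.60)(-0.20) = 0.1950
  C_21 = −[(-0.20)(0.90) − (-0.30)(-0.30)] = 0.2700
  C_22 = (0.60)(0.90) − (-0.30)(-0.20) = 0.4800
  C_23 = −[(0.60)(-0.30) − (-0.20)(-0.20)] = 0.2200
  C_31 = (-0.20)(-0.40) − (-0.30)(0.60) = 0.2600
  C_32 = −[(0.60)(-0.40) − (-0.30)(-0.25)] = 0.3150
  C_33 = (0.60)(0.60) − (-0.20)(-0.25) = 0.3100
det(I−A) = Σ_j (I−A)_1j·C_1j = (0.60)(0.4200) + (-0.20)(0.3050) + (-0.30)(0.1950) = 0.1325
adj(I−A) = Cᵀ =
  [ 0.4200   0.2700   0.2600]
  [ 0.3050   0.4800   0.3150]
  [ 0.1950   0.2200   0.3100]
(I − A)⁻¹ = adj(I−A) / det(I−A) ≈
  [   3.1698     2.0377     1.9623]
  [   2.3019     3.6226     2.3774]
  [   1.4717     1.6604     2.3396]
Δx = (I − A)⁻¹ Δd with Δd having -20 in the Agriculture component and 0 elsewhere.
So Δx_F = L_FA · (-20), where L_FA = adj(I−A)_FA / det(I−A) = 0.2200 / 0.1325.
Δx_F = 0.2200 × (-20) / 0.1325 = -4.40 / 0.1325 ≈ -33.21.

Δx_F = -33.21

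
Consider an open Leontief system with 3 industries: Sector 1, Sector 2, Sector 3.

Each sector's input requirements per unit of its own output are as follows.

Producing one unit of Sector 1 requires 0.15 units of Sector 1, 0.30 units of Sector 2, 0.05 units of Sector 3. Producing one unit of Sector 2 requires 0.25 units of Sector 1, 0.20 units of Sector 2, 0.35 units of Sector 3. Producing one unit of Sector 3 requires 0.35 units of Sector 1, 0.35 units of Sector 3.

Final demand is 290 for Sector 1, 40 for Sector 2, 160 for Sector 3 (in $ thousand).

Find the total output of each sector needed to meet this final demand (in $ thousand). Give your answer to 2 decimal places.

x_1 = 604.38, x_2 = 276.64, x_3 = 441.61

I − A =
  [   0.85    -0.25    -0.35]
  [  -0.30     0.80     0.00]
  [  -0.05    -0.35     0.65]
Cofactors of I−A, C_ij = (−1)^(i+j)·(minor ij) (rows/columns in the sector order above):
  C_11 = (0.80)(0.65) − (0.00)(-0.35) = 0.5200
  C_12 = −[(-0.30)(0.65) − (0.00)(-0.05)] = 0.1950
  C_13 = (-0.30)(-0.35) − (0.80)(-0.05) = 0.1450
  C_21 = −[(-0.25)(0.65) − (-0.35)(-0.35)] = 0.2850
  C_22 = (0.85)(0.65) − (-0.35)(-0.05) = 0.5350
  C_23 = −[(0.85)(-0.35) − (-0.25)(-0.05)] = 0.3100
  C_31 = (-0.25)(0.00) − (-0.35)(0.80) = 0.2800
  C_32 = −[(0.85)(0.00) − (-0.35)(-0.30)] = 0.1050
  C_33 = (0.85)(0.80) − (-0.25)(-0.30) = 0.6050
det(I−A) = Σ_j (I−A)_1j·C_1j = (0.85)(0.5200) + (-0.25)(0.1950) + (-0.35)(0.1450) = 0.3425
adj(I−A) = Cᵀ =
  [ 0.5200   0.2850   0.2800]
  [ 0.1950   0.5350   0.1050]
  [ 0.1450   0.3100   0.6050]
(I − A)⁻¹ = adj(I−A) / det(I−A) ≈
  [   1.5182     0.8321     0.8175]
  [   0.5693     1.5620     0.3066]
  [   0.4234     0.9051     1.7664]
x = (I − A)⁻¹ d = adj(I−A)·d / det(I−A), with det(I−A) = 0.3425:
  x_1 = (0.5200·290 + 0.2850·40 + 0.2800·160) / 0.3425 = 207.00 / 0.3425 ≈ 604.38
  x_2 = (0.1950·290 + 0.5350·40 + 0.1050·160) / 0.3425 = 94.75 / 0.3425 ≈ 276.64
  x_3 = (0.1450·290 + 0.3100·40 + 0.6050·160) / 0.3425 = 151.25 / 0.3425 ≈ 441.61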